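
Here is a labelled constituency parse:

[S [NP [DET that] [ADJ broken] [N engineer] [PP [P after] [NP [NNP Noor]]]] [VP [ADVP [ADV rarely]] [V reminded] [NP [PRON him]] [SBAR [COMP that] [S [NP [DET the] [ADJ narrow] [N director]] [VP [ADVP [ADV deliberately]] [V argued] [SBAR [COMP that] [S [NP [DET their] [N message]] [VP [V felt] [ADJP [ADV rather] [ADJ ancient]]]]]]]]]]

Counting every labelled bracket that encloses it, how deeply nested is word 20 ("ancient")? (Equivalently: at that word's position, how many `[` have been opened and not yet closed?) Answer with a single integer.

10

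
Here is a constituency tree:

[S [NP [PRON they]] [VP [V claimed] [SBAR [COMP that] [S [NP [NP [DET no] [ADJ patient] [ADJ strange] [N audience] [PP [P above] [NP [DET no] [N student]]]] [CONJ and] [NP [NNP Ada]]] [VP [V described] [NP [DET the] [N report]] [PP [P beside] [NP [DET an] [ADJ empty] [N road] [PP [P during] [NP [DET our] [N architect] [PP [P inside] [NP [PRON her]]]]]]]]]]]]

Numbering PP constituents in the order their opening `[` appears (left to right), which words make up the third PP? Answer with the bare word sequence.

during our architect inside her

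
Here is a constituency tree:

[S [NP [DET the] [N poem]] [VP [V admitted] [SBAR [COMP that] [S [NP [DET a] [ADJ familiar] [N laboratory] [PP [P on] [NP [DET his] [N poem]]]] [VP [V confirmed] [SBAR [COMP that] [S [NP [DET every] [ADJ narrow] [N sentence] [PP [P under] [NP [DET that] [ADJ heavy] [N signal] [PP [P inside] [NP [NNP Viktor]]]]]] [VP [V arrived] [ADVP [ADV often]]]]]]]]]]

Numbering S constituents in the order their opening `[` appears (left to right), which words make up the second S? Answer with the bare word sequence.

a familiar laboratory on his poem confirmed that every narrow sentence under that heavy signal inside Viktor arrived often

In left-to-right order the S constituents are "the poem admitted that a familiar laboratory on his poem confirmed that every narrow sentence under that heavy signal inside Viktor arrived often"; "a familiar laboratory on his poem confirmed that every narrow sentence under that heavy signal inside Viktor arrived often"; "every narrow sentence under that heavy signal inside Viktor arrived often". Number 2 is "a familiar laboratory on his poem confirmed that every narrow sentence under that heavy signal inside Viktor arrived often".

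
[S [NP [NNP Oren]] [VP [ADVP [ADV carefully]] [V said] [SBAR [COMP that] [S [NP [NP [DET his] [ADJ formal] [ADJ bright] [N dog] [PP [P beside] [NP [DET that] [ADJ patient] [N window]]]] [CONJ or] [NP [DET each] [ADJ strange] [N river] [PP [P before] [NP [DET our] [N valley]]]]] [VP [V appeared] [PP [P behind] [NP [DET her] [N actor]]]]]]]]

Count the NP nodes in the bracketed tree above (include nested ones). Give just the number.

Scanning left to right, an opening `[NP` appears at word positions 1, 5, 5, 10, 14, 18, 22 — 7 in total.

7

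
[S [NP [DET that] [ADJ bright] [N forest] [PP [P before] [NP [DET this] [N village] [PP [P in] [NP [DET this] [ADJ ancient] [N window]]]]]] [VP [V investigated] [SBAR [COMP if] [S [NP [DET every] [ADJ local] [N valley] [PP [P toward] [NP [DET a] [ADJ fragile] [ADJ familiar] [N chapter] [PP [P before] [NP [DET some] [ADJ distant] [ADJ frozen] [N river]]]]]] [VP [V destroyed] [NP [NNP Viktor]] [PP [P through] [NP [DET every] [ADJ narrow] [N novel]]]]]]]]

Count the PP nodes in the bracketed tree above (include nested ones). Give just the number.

Listing each PP by its span: [PP before this village in this ancient window]; [PP in this ancient window]; [PP toward a fragile familiar chapter before some distant frozen river]; [PP before some distant frozen river]; [PP through every narrow novel] — that makes 5.

5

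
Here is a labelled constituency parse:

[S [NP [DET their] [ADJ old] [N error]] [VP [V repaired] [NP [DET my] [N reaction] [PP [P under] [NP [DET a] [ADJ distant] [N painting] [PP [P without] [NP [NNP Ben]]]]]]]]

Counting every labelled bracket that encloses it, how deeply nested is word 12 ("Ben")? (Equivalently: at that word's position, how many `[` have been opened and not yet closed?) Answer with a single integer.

Counting open brackets not yet closed at "Ben": [S [VP [NP [PP [NP [PP [NP [NNP = 8.

8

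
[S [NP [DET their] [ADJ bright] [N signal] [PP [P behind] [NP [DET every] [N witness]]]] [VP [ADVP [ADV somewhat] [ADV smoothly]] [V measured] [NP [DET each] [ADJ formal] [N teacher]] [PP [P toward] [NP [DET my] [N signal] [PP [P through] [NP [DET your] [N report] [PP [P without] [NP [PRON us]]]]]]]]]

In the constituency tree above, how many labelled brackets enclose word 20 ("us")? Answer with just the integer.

9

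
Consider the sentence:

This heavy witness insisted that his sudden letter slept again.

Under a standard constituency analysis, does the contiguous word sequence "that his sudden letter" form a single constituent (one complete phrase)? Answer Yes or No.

No

The smallest constituent containing the whole sequence is the subordinate clause [SBAR that his sudden letter slept again], but the sequence is only part of it — it straddles the boundary between complementizer "that" and clause "his sudden letter slept again".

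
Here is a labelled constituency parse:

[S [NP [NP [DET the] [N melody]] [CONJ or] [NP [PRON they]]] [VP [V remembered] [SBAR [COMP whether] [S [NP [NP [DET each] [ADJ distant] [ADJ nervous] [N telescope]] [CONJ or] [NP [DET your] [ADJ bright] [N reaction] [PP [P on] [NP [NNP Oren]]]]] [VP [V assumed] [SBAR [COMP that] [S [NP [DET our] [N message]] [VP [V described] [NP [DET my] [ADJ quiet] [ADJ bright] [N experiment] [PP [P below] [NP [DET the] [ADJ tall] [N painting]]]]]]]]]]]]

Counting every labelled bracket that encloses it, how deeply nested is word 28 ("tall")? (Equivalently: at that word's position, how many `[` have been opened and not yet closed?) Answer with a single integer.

12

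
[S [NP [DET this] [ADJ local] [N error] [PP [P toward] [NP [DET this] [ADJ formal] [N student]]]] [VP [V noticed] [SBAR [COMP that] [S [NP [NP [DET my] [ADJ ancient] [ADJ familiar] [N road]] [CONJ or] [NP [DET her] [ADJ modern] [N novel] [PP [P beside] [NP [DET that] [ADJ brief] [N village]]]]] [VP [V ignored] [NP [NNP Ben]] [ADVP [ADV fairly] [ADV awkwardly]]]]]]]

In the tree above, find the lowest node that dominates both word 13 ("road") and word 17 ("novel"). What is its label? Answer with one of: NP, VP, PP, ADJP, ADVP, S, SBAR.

Both words fall inside [NP my ancient familiar road or her modern novel beside that brief village] (words 10–21), and no smaller constituent contains them both. Label: NP.

NP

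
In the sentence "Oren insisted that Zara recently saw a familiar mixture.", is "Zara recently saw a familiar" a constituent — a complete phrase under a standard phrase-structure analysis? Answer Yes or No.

No

The sequence begins inside the noun phrase "Zara" and ends inside the verb phrase "recently saw a familiar mixture"; it crosses a phrase boundary, so no single node in the tree spans exactly those words.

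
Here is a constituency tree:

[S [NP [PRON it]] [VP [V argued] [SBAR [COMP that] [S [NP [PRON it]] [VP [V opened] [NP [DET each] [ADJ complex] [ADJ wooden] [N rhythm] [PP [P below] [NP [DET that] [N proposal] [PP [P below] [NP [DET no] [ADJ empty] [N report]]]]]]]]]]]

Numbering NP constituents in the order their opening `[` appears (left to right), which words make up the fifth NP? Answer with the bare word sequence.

no empty report

Opening `[NP` markers occur at word positions 1, 4, 6, 11, 14; the fifth of these opens the constituent [NP no empty report].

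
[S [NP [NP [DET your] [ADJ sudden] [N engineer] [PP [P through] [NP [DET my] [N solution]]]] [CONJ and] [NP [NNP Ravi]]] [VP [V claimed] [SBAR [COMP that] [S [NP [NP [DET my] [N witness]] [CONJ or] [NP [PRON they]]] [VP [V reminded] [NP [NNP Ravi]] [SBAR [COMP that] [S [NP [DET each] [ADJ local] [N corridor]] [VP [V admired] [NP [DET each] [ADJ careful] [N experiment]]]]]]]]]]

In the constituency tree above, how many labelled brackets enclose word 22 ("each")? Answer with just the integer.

10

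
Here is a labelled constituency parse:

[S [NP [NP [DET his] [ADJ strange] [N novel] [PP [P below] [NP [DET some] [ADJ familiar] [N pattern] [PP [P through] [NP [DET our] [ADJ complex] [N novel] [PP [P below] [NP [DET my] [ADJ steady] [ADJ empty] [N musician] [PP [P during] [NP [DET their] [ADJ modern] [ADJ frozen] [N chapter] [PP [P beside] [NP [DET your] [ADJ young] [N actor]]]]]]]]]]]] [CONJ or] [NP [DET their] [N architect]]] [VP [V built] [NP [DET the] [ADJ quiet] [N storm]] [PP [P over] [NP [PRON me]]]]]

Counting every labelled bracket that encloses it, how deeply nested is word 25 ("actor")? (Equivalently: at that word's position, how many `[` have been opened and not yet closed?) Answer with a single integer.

14

The word sits inside N, which is inside NP, inside PP, inside NP, inside PP, inside NP, inside PP, inside NP, inside PP, inside NP, inside PP, inside NP, inside NP, inside S — 14 brackets in all.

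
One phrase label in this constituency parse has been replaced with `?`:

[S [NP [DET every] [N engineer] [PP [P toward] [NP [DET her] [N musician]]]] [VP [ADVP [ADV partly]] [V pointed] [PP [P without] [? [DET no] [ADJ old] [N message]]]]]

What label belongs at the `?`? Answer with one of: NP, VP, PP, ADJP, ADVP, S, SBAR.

NP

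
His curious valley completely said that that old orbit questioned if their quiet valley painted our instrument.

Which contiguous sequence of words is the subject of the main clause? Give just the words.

his curious valley

"his curious valley" is the NP that combines with the VP headed by "said" to form the main clause — the subject.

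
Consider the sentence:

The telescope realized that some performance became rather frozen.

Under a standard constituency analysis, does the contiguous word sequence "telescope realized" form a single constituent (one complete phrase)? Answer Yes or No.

No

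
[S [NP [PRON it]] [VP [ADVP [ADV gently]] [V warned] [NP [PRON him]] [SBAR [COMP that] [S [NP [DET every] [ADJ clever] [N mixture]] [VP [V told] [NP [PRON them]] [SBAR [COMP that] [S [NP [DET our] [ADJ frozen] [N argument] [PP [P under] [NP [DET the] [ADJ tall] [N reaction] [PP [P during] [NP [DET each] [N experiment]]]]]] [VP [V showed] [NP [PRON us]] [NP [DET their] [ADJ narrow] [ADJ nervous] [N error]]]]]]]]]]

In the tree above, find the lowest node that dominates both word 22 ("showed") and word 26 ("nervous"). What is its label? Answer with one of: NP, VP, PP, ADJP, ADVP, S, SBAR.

Word 22 lies under S → VP → SBAR → S → VP → SBAR → S → VP → V; word 26 lies under S → VP → SBAR → S → VP → SBAR → S → VP → NP → ADJ. The lowest shared node is the VP.

VP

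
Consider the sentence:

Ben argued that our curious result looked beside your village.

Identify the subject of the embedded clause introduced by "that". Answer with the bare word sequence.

our curious result

"our curious result" is the NP that combines with the VP headed by "looked" to form the embedded clause introduced by "that" — the subject.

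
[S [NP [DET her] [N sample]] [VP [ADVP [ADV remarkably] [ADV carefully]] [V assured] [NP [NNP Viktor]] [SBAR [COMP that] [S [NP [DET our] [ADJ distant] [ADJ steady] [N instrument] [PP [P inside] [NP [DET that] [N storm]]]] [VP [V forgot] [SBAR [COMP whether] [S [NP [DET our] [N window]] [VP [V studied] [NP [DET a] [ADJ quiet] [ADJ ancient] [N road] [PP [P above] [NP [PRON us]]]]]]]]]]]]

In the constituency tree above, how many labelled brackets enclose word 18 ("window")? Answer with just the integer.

9

Counting open brackets not yet closed at "window": [S [VP [SBAR [S [VP [SBAR [S [NP [N = 9.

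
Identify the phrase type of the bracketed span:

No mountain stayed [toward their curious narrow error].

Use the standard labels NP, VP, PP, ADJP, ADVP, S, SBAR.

PP

The bracketed span "toward their curious narrow error" is headed by "toward", making it a prepositional phrase (PP).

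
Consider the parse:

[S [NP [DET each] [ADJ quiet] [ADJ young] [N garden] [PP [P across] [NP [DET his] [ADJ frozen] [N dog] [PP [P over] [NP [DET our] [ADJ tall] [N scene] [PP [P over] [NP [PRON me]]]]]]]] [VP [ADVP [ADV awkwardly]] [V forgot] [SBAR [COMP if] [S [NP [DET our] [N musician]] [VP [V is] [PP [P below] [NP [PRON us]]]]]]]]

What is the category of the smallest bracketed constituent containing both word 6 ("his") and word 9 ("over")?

Word 6 lies under S → NP → PP → NP → DET; word 9 lies under S → NP → PP → NP → PP → P. The lowest shared node is the NP.

NP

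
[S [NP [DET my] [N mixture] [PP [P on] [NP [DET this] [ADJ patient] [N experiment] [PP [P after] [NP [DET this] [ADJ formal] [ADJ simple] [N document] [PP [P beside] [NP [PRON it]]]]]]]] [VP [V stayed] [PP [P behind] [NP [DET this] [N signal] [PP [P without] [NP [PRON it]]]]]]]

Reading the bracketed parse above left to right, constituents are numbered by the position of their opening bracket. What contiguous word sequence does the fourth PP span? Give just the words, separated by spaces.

behind this signal without it

In left-to-right order the PP constituents are "on this patient experiment after this formal simple document beside it"; "after this formal simple document beside it"; "beside it"; "behind this signal without it"; "without it". Number 4 is "behind this signal without it".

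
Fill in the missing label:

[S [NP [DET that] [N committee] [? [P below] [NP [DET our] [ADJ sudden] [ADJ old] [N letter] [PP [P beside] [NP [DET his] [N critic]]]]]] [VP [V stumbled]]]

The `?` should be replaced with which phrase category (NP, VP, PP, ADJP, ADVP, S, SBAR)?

PP

Looking at what the `?` directly dominates — P 'below', NP — this is a prepositional phrase (PP).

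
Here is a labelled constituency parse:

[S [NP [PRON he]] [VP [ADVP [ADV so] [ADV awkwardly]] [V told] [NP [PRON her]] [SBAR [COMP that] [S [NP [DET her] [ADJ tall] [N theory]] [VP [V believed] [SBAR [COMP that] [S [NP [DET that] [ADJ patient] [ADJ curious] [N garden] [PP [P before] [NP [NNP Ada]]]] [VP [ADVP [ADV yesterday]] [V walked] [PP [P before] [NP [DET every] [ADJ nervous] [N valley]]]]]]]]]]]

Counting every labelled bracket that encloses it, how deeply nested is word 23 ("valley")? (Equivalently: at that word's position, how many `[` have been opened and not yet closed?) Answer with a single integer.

11

The word sits inside N, which is inside NP, inside PP, inside VP, inside S, inside SBAR, inside VP, inside S, inside SBAR, inside VP, inside S — 11 brackets in all.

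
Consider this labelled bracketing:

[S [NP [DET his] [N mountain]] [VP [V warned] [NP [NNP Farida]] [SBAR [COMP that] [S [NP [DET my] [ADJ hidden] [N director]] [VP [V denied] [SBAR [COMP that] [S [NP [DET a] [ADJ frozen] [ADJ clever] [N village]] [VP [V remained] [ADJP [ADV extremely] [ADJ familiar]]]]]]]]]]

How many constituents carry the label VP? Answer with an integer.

3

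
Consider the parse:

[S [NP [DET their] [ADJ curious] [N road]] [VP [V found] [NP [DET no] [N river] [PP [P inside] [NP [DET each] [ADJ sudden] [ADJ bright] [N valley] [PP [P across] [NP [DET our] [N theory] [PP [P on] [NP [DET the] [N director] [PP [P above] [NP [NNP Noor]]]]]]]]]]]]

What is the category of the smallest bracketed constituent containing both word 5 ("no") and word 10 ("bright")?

NP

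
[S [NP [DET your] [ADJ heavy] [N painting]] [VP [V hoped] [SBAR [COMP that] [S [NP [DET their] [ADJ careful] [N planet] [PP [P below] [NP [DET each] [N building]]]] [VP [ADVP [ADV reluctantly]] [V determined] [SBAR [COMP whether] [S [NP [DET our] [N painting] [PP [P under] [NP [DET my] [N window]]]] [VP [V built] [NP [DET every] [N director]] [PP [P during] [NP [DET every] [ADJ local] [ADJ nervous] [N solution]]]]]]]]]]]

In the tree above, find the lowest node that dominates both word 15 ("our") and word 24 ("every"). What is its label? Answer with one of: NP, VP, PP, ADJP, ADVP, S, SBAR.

S

The smallest bracket enclosing both words is [S our painting under my window built every director during every local nervous solution], so the label is S.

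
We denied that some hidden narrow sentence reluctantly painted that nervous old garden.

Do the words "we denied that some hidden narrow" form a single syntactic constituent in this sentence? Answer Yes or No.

"we" belongs to the noun phrase "we" while "narrow" belongs to the verb phrase "denied that some hidden narrow sentence reluctantly painted that nervous old garden"; a span that runs across that boundary is not a single phrase.

No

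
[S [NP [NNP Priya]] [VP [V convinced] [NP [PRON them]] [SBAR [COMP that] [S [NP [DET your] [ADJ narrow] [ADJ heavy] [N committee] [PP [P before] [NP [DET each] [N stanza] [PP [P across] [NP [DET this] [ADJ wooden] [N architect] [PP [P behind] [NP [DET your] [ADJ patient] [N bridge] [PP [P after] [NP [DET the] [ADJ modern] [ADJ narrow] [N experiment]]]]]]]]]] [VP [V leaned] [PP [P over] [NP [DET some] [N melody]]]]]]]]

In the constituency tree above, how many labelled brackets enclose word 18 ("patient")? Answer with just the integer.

12

Path from the root down to the word: S → VP → SBAR → S → NP → PP → NP → PP → NP → PP → NP → ADJ. That is 12 enclosing brackets.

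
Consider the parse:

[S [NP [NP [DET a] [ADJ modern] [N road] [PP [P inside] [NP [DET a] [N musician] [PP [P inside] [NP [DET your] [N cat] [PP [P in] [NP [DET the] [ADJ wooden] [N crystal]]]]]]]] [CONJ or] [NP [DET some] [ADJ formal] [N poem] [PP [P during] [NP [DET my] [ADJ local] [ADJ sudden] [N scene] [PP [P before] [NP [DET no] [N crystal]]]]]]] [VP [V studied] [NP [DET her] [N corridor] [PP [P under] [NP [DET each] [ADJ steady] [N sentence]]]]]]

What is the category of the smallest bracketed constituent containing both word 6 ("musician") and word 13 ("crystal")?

Both words fall inside [NP a musician inside your cat in the wooden crystal] (words 5–13), and no smaller constituent contains them both. Label: NP.

NP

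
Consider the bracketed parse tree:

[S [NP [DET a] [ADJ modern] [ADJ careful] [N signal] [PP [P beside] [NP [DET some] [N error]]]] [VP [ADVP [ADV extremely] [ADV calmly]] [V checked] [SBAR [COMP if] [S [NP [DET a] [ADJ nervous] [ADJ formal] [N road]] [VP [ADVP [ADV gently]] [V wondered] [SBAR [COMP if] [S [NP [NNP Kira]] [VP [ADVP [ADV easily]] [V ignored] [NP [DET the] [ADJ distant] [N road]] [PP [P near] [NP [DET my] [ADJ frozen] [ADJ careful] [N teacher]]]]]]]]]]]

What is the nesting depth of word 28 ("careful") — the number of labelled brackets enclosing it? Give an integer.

11

The word sits inside ADJ, which is inside NP, inside PP, inside VP, inside S, inside SBAR, inside VP, inside S, inside SBAR, inside VP, inside S — 11 brackets in all.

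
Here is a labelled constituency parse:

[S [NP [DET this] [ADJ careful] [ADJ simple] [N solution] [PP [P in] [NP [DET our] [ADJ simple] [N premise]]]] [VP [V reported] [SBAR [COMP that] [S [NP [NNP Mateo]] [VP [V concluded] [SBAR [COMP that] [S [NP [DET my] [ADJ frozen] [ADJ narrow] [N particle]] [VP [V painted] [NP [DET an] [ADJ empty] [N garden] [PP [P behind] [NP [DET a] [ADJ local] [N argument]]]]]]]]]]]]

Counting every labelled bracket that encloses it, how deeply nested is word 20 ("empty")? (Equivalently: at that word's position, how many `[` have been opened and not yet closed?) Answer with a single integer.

10

The word sits inside ADJ, which is inside NP, inside VP, inside S, inside SBAR, inside VP, inside S, inside SBAR, inside VP, inside S — 10 brackets in all.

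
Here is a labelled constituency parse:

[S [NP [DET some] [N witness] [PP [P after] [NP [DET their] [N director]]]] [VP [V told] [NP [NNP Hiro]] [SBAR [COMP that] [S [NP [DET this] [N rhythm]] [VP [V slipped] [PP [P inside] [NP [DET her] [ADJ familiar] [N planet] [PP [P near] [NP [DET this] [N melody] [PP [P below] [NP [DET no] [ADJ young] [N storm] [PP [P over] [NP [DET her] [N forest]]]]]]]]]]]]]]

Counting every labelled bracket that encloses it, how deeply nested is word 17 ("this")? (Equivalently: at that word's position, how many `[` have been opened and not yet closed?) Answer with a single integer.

The word sits inside DET, which is inside NP, inside PP, inside NP, inside PP, inside VP, inside S, inside SBAR, inside VP, inside S — 10 brackets in all.

10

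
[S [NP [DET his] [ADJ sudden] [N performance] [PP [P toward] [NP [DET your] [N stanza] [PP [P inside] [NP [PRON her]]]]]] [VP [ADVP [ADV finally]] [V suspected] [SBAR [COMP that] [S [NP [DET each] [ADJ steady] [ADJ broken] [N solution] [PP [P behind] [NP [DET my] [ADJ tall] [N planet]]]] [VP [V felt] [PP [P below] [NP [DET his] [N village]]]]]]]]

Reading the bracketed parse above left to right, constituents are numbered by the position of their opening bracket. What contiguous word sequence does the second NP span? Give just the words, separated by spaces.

The NP opening brackets appear, in order, over: "his sudden performance toward your stanza inside her"; "your stanza inside her"; "her"; "each steady broken solution behind my tall planet"; "my tall planet"; "his village". The second one spans "your stanza inside her".

your stanza inside her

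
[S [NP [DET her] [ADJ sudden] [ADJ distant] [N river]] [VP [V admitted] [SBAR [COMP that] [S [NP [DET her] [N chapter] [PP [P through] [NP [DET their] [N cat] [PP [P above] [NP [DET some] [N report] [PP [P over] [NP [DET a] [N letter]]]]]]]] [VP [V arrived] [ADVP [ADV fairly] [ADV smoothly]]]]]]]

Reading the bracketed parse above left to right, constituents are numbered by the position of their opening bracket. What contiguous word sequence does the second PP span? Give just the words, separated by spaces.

above some report over a letter

Opening `[PP` markers occur at word positions 9, 12, 15; the second of these opens the constituent [PP above some report over a letter].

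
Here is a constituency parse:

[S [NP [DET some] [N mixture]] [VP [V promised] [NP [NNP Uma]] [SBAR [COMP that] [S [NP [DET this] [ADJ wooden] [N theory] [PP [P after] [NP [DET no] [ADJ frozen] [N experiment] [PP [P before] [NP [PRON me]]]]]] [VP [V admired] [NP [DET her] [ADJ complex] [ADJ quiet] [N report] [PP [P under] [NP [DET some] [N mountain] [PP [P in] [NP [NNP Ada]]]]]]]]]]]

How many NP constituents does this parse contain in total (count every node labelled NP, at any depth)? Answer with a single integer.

8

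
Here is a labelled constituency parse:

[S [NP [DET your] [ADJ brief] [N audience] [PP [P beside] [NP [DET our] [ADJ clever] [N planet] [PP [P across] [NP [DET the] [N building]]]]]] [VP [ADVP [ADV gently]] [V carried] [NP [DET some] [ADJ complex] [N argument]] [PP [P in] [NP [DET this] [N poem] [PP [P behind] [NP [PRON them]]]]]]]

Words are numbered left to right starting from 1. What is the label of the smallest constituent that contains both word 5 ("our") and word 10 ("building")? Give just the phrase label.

NP

Word 5 lies under S → NP → PP → NP → DET; word 10 lies under S → NP → PP → NP → PP → NP → N. The lowest shared node is the NP.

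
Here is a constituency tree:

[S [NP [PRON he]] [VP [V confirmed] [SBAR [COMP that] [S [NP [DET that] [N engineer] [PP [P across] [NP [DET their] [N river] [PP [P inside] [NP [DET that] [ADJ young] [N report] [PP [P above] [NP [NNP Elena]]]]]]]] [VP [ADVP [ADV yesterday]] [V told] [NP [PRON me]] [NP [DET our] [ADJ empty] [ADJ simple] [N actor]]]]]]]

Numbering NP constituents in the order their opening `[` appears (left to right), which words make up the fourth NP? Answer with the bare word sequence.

that young report above Elena

The NP opening brackets appear, in order, over: "he"; "that engineer across their river inside that young report above Elena"; "their river inside that young report above Elena"; "that young report above Elena"; "Elena"; "me"; "our empty simple actor". The fourth one spans "that young report above Elena".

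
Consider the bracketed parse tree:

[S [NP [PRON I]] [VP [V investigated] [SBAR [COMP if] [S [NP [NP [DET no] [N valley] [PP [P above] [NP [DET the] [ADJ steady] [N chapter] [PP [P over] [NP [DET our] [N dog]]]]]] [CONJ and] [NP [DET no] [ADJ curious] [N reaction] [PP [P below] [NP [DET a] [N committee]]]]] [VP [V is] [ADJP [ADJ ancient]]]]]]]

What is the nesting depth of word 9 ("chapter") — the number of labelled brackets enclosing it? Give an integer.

9

The word sits inside N, which is inside NP, inside PP, inside NP, inside NP, inside S, inside SBAR, inside VP, inside S — 9 brackets in all.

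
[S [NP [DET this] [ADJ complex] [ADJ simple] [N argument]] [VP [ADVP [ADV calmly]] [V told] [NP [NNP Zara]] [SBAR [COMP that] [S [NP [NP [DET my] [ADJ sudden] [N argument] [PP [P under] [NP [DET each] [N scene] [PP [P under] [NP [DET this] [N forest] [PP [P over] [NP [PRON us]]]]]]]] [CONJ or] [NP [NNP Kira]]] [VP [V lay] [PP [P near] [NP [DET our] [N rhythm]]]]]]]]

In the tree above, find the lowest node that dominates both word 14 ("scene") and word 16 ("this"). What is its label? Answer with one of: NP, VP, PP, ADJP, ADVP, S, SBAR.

NP

Word 14 lies under S → VP → SBAR → S → NP → NP → PP → NP → N; word 16 lies under S → VP → SBAR → S → NP → NP → PP → NP → PP → NP → DET. The lowest shared node is the NP.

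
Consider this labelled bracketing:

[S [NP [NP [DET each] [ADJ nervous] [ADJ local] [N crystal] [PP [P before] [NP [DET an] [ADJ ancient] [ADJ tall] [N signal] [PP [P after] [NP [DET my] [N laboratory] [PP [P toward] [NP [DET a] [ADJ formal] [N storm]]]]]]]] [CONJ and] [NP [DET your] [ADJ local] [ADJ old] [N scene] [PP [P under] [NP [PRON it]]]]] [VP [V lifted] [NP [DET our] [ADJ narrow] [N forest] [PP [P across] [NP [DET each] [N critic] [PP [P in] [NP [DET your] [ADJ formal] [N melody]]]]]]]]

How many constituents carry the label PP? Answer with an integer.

Scanning left to right, an opening `[PP` appears at word positions 5, 10, 13, 22, 28, 31 — 6 in total.

6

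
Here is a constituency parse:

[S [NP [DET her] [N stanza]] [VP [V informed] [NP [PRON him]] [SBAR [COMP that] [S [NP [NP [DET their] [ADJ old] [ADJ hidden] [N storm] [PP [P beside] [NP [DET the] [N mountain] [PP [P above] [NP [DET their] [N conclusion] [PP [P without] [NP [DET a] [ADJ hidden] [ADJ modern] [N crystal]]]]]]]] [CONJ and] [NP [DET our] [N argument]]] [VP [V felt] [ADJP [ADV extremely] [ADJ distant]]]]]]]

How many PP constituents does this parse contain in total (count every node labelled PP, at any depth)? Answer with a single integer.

Listing each PP by its span: [PP beside the mountain above their conclusion without a hidden modern crystal]; [PP above their conclusion without a hidden modern crystal]; [PP without a hidden modern crystal] — that makes 3.

3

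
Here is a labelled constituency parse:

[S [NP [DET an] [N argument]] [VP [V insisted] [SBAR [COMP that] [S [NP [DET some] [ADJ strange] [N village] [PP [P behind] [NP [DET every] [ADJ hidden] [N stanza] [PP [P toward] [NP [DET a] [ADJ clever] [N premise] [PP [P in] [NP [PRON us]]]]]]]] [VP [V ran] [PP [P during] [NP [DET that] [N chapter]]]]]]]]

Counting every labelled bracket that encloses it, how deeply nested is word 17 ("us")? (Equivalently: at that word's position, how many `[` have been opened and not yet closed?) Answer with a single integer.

12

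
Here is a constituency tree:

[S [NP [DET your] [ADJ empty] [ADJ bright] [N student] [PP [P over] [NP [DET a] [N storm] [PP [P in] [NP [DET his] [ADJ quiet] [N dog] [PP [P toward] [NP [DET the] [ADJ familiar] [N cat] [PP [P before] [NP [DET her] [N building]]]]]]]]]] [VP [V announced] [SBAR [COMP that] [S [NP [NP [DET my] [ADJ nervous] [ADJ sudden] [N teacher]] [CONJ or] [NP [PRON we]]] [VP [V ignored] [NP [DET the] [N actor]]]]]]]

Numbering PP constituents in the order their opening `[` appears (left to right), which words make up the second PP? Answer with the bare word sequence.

Opening `[PP` markers occur at word positions 5, 8, 12, 16; the second of these opens the constituent [PP in his quiet dog toward the familiar cat before her building].

in his quiet dog toward the familiar cat before her building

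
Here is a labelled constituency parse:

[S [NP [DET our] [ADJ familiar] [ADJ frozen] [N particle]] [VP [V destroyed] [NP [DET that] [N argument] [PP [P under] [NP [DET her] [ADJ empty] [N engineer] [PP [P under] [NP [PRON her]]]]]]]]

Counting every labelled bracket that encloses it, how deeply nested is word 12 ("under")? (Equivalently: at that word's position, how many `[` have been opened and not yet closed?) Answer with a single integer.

Path from the root down to the word: S → VP → NP → PP → NP → PP → P. That is 7 enclosing brackets.

7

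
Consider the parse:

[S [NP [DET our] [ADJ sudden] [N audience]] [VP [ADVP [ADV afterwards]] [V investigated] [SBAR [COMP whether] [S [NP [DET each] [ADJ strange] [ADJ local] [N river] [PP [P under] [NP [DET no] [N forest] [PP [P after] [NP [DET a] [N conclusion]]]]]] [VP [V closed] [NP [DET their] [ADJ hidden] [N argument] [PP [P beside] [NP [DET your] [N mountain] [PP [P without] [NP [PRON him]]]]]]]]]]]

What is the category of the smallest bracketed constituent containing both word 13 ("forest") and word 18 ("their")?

S

Both words fall inside [S each strange local river under no forest after a conclusion closed their hidden argument beside your mountain without him] (words 7–25), and no smaller constituent contains them both. Label: S.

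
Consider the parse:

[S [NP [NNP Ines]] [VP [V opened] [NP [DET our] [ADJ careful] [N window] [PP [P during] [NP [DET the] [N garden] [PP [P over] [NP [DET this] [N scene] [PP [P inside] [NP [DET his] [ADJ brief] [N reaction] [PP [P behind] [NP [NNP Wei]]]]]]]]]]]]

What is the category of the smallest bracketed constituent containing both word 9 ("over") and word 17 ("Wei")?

Both words fall inside [PP over this scene inside his brief reaction behind Wei] (words 9–17), and no smaller constituent contains them both. Label: PP.

PP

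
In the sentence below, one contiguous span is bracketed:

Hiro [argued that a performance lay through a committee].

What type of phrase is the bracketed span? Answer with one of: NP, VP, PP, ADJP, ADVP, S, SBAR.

"argued" is the head of the bracketed span, so the span is a verb phrase: VP.

VP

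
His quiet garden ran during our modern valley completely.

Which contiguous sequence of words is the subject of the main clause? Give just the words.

his quiet garden

In the main clause the verb is "ran"; the NP preceding it, "his quiet garden", is the subject.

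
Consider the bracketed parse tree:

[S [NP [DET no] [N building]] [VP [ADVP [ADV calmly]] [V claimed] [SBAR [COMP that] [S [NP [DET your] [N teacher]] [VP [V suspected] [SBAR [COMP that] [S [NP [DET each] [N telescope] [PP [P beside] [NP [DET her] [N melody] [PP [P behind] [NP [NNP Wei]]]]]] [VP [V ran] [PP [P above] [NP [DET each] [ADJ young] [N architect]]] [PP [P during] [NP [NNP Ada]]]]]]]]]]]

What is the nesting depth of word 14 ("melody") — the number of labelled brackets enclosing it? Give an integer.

Path from the root down to the word: S → VP → SBAR → S → VP → SBAR → S → NP → PP → NP → N. That is 11 enclosing brackets.

11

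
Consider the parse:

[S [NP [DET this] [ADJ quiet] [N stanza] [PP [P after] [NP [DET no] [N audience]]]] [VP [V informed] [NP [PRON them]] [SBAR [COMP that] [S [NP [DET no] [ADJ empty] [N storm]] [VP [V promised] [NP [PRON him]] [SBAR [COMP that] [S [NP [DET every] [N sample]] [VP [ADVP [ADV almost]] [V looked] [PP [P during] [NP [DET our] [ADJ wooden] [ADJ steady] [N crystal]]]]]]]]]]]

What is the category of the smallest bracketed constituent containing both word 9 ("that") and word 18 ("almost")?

SBAR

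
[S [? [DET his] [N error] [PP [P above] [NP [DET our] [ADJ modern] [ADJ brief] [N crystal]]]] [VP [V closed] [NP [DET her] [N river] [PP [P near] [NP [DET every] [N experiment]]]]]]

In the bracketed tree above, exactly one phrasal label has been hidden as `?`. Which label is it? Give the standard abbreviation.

NP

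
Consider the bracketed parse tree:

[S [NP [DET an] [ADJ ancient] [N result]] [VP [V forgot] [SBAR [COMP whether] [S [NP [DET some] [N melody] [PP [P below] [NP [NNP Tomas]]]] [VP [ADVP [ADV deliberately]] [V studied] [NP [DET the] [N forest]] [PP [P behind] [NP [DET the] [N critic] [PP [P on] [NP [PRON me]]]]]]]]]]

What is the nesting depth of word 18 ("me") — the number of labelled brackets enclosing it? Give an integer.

10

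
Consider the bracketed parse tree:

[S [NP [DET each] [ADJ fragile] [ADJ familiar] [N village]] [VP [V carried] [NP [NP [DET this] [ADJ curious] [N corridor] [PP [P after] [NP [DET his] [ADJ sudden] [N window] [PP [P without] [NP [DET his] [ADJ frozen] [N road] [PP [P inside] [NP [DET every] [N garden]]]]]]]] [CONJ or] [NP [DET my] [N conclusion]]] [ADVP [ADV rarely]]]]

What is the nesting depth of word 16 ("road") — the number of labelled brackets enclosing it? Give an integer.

Counting open brackets not yet closed at "road": [S [VP [NP [NP [PP [NP [PP [NP [N = 9.

9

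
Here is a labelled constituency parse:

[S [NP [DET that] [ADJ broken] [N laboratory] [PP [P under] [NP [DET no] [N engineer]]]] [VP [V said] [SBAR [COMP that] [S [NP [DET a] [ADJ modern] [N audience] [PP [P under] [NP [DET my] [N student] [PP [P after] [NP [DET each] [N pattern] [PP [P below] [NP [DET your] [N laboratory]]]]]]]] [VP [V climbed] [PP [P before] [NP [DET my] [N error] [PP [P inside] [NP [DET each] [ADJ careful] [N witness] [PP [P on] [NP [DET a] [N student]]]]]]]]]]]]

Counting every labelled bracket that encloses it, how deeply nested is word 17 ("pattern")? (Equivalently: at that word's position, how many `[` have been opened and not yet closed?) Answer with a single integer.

10

Counting open brackets not yet closed at "pattern": [S [VP [SBAR [S [NP [PP [NP [PP [NP [N = 10.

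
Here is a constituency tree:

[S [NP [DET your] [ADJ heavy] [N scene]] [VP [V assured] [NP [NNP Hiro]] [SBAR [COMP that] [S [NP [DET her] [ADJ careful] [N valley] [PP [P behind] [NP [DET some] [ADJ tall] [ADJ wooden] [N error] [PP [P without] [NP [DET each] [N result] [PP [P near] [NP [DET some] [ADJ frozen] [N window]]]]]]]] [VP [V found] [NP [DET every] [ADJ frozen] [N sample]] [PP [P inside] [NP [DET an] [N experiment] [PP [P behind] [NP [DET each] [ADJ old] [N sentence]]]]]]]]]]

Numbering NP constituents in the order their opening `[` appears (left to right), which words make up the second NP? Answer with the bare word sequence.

Opening `[NP` markers occur at word positions 1, 5, 7, 11, 16, 19, 23, 27, 30; the second of these opens the constituent [NP Hiro].

Hiro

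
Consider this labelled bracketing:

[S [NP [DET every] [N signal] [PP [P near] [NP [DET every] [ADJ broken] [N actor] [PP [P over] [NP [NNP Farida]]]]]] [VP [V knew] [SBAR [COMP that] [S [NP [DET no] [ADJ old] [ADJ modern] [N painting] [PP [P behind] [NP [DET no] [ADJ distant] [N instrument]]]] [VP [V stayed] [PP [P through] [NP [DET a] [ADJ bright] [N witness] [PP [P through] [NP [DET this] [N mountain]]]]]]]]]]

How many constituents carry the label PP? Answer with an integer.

5

Scanning left to right, an opening `[PP` appears at word positions 3, 7, 15, 20, 24 — 5 in total.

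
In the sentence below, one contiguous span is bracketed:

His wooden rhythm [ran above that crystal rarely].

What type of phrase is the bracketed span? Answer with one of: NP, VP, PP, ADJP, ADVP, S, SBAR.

VP

The span is built around the verb "ran" — a verb phrase (VP).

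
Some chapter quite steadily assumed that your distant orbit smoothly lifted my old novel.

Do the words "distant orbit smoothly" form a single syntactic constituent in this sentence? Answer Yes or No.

No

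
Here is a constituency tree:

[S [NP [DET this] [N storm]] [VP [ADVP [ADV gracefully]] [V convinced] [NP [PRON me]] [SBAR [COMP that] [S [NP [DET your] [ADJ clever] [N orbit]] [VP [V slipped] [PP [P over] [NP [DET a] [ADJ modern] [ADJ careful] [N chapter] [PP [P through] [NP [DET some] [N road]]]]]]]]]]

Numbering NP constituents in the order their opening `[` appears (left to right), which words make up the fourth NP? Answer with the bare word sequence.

The NP opening brackets appear, in order, over: "this storm"; "me"; "your clever orbit"; "a modern careful chapter through some road"; "some road". The fourth one spans "a modern careful chapter through some road".

a modern careful chapter through some road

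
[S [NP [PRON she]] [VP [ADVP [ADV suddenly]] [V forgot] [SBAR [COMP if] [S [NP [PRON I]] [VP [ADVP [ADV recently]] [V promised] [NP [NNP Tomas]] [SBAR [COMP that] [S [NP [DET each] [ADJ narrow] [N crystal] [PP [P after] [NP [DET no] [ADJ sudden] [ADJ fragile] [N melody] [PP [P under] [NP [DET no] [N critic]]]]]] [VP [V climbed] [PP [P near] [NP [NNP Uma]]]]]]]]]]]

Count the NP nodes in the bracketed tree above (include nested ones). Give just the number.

Scanning left to right, an opening `[NP` appears at word positions 1, 5, 8, 10, 14, 19, 23 — 7 in total.

7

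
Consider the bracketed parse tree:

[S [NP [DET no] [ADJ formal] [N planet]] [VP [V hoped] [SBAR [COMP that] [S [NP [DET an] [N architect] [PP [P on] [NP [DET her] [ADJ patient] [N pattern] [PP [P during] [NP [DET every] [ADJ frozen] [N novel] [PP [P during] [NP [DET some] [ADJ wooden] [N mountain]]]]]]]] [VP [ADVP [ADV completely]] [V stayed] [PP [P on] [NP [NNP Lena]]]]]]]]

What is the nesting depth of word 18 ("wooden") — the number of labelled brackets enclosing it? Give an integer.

Path from the root down to the word: S → VP → SBAR → S → NP → PP → NP → PP → NP → PP → NP → ADJ. That is 12 enclosing brackets.

12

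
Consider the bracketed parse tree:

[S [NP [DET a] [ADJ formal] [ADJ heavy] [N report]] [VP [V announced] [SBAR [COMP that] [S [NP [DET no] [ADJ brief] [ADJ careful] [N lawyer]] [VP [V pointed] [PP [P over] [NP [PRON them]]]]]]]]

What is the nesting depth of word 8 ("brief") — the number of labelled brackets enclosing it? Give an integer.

6

Counting open brackets not yet closed at "brief": [S [VP [SBAR [S [NP [ADJ = 6.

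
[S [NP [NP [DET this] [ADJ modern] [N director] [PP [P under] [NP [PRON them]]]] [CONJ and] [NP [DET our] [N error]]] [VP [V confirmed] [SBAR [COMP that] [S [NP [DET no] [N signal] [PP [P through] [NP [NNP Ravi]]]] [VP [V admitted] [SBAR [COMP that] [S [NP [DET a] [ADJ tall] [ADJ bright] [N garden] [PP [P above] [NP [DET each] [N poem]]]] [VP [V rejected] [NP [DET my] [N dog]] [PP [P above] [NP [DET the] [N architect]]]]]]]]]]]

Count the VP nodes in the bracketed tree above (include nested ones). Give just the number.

Scanning left to right, an opening `[VP` appears at word positions 9, 15, 24 — 3 in total.

3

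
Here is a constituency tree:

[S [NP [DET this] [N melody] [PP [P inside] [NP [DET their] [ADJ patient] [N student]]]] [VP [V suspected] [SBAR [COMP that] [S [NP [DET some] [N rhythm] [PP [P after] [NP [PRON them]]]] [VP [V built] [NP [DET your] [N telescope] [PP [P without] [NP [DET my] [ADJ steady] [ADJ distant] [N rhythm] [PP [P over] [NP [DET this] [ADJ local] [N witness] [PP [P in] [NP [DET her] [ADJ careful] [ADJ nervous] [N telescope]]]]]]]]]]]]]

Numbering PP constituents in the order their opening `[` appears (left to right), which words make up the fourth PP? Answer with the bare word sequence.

over this local witness in her careful nervous telescope

Opening `[PP` markers occur at word positions 3, 11, 16, 21, 25; the fourth of these opens the constituent [PP over this local witness in her careful nervous telescope].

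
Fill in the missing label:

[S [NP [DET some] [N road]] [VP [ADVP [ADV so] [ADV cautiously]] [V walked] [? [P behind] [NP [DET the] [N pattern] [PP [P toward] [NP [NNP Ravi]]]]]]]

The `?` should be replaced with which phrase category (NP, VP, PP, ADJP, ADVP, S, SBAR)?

PP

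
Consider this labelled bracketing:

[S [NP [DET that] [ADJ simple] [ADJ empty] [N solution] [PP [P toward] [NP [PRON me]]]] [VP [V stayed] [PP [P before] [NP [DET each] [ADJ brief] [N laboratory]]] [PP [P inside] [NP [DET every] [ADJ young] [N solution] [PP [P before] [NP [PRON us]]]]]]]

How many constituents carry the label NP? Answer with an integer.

5

The NP constituents are: [NP that simple empty solution toward me]; [NP me]; [NP each brief laboratory]; [NP every young solution before us]; [NP us]. Total: 5.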